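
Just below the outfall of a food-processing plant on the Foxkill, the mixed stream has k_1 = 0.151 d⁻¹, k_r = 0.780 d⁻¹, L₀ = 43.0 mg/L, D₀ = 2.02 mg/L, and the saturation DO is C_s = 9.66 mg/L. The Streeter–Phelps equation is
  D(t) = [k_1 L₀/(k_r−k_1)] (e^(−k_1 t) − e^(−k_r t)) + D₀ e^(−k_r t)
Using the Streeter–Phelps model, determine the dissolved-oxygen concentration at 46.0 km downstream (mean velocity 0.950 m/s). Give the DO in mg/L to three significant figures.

Travel time t = x/v = 46.0 km / (0.950 m/s) = 46000 m / 0.950 m/s = 48420 s = 0.5604 d.
k_1 L₀/(k_r−k_1) = 0.151×43.0/(0.780−0.151) = 6.493/0.6290 = 10.32 mg/L.
e^(−k_1 t) = e^(−0.151×0.5604) = 0.9189; e^(−k_r t) = e^(−0.780×0.5604) = 0.6459.
D = 10.32 × (0.9189 − 0.6459) + 2.02 × 0.6459 = 2.818 + 1.305 = 4.123 mg/L.
DO = C_s − D = 9.66 − 4.123 = 5.537 mg/L.

DO ≈ 5.54 mg/L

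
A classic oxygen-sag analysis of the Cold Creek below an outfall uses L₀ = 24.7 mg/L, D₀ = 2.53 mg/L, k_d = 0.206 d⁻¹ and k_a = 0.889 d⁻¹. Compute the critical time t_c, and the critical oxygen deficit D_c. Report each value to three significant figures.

With k_a/k_d = 4.316 and 1 − D₀(k_a−k_d)/(k_d L₀) = 0.6604,
t_c = ln(4.316 × 0.6604) / (0.889 − 0.206) = ln(2.850) / 0.6830 = 1.047/0.6830 = 1.533 d.
D_c = (k_d/k_a) L₀ e^(−k_d t_c) = (0.206/0.889) × 24.7 × e^(−0.206×1.533) = 0.2317 × 24.7 × 0.7291 = 4.173 mg/L.

t_c ≈ 1.53 d; D_c ≈ 4.17 mg/L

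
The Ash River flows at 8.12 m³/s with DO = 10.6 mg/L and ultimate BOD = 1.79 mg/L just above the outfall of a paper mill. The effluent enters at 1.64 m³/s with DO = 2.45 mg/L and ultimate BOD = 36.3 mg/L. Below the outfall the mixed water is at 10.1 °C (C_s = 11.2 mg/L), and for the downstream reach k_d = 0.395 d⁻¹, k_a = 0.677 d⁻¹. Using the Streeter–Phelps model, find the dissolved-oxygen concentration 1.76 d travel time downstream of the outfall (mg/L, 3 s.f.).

Mixed DO = (8.12×10.6 + 1.64×2.45)/(8.12+1.64) = 90.09/9.760 = 9.231 mg/L.
Mixed L₀ = (8.12×1.79 + 1.64×36.3)/(9.760) = 74.07/9.760 = 7.589 mg/L.
Initial deficit D₀ = C_s − DO₀ = 11.2 − 9.231 = 1.969 mg/L.
D(1.76) = [0.395×7.589/(0.677−0.395)](e^(−0.395×1.76) − e^(−0.677×1.76)) + 1.969 e^(−0.677×1.76)
= 10.63 × (0.4990 − 0.3038) + 1.969 × 0.3038 = 2.673 mg/L.
DO = 11.2 − 2.673 = 8.527 mg/L.

DO ≈ 8.53 mg/L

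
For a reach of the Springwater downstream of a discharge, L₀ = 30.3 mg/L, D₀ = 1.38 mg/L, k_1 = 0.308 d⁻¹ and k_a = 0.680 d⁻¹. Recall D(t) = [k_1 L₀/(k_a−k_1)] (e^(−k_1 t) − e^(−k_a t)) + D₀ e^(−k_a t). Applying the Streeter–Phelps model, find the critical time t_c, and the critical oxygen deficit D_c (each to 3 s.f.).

t_c ≈ 1.98 d; D_c ≈ 7.47 mg/L

At the critical point dD/dt = 0, so k_1 L₀ e^(−k_1 t) = k_a D. Substituting D(t) from the Streeter–Phelps equation and solving for t gives
t_c = ln[(k_a/k_1)(1 − D₀(k_a−k_1)/(k_1 L₀))] / (k_a−k_1).
Here k_a−k_1 = 0.3720 d⁻¹ and 1 − D₀(k_a−k_1)/(k_1 L₀) = 1 − 1.38×0.3720/(0.308×30.3) = 0.9450, so
t_c = ln(2.208 × 0.9450) / 0.3720 = 0.7354 / 0.3720 = 1.977 d.
D_c = (k_1/k_a) L₀ e^(−k_1 t_c) = (0.308/0.680) × 30.3 × e^(−0.308×1.977) = 0.4529 × 30.3 × 0.5440 = 7.465 mg/L.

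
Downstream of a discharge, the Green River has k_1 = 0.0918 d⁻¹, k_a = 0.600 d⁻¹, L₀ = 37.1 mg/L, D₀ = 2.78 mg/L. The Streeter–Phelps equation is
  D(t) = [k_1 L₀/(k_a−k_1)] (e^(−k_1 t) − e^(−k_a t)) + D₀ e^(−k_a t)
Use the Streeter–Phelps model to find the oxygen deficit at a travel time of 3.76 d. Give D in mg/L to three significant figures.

k_1 L₀/(k_a−k_1) = 0.0918×37.1/(0.600−0.0918) = 3.406/0.5082 = 6.702 mg/L.
e^(−k_1 t) = e^(−0.0918×3.760) = 0.7081; e^(−k_a t) = e^(−0.600×3.760) = 0.1048.
D = 6.702 × (0.7081 − 0.1048) + 2.78 × 0.1048 = 4.043 + 0.2913 = 4.335 mg/L.

D ≈ 4.33 mg/L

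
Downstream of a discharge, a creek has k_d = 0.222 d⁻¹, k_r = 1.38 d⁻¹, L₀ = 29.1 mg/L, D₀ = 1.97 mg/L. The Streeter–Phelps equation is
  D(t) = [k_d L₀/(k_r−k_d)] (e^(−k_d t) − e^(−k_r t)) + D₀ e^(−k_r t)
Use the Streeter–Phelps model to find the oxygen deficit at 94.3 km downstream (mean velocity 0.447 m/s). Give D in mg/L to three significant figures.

Travel time t = x/v = 94.3 km / (0.447 m/s) = 94300 m / 0.447 m/s = 211000 s = 2.442 d.
k_d L₀/(k_r−k_d) = 0.222×29.1/(1.38−0.222) = 6.460/1.158 = 5.579 mg/L.
e^(−k_d t) = e^(−0.222×2.442) = 0.5816; e^(−k_r t) = e^(−1.38×2.442) = 0.03441.
D = 5.579 × (0.5816 − 0.03441) + 1.97 × 0.03441 = 3.052 + 0.06778 = 3.120 mg/L.

D ≈ 3.12 mg/L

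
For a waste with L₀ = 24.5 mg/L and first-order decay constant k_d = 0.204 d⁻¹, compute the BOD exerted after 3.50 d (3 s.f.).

y_t = L₀(1 − e^(−k_d t)) = 24.5 × (1 − e^(−0.204×3.50))
= 24.5 × (1 − 0.4897) = 24.5 × 0.5103 = 12.50 mg/L.

y ≈ 12.5 mg/L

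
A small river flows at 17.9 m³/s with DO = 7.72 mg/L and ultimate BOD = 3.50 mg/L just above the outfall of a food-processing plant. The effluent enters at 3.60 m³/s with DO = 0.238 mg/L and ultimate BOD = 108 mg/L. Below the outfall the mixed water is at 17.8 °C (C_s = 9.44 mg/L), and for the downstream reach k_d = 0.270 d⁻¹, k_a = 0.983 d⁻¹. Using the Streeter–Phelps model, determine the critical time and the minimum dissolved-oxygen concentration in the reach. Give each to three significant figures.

t_c ≈ 1.16 d; minimum DO ≈ 5.22 mg/L

Mixed DO = (17.9×7.72 + 3.60×0.238)/(17.9+3.60) = 139.0/21.50 = 6.467 mg/L.
Mixed L₀ = (17.9×3.50 + 3.60×108)/(21.50) = 451.4/21.50 = 21.00 mg/L.
Initial deficit D₀ = C_s − DO₀ = 9.44 − 6.467 = 2.973 mg/L.
t_c = (1/0.7130) ln[(0.983/0.270)(1 − 2.973×0.7130/(0.270×21.00))] = 1.403 × ln(2.280) = 1.156 d.
D_c = (0.270/0.983) × 21.00 × e^(−0.270×1.156) = 0.2747 × 21.00 × 0.7320 = 4.222 mg/L.
Minimum DO = 9.44 − 4.222 = 5.218 mg/L.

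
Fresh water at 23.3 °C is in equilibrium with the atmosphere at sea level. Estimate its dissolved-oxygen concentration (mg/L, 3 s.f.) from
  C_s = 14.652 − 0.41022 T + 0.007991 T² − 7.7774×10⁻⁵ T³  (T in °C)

C_s ≈ 8.45 mg/L

C_s = 14.652 − 0.41022×23.3 + 0.007991×23.3² − 7.7774×10⁻⁵×23.3³ = 8.448 mg/L.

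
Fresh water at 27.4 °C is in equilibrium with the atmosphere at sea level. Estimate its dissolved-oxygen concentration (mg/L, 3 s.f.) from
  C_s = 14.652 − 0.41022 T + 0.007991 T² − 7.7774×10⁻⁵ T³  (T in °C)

C_s ≈ 7.81 mg/L

C_s = 14.652 − 0.41022×27.4 + 0.007991×27.4² − 7.7774×10⁻⁵×27.4³ = 7.811 mg/L.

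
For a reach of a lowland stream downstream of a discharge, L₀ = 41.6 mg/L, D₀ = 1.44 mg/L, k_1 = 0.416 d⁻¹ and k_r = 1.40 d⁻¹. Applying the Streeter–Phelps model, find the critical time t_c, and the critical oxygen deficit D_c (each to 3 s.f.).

With k_r/k_1 = 3.365 and 1 − D₀(k_r−k_1)/(k_1 L₀) = 0.9181,
t_c = ln(3.365 × 0.9181) / (1.40 − 0.416) = ln(3.090) / 0.9840 = 1.128/0.9840 = 1.146 d.
D_c = (k_1/k_r) L₀ e^(−k_1 t_c) = (0.416/1.40) × 41.6 × e^(−0.416×1.146) = 0.2971 × 41.6 × 0.6207 = 7.672 mg/L.

t_c ≈ 1.15 d; D_c ≈ 7.67 mg/L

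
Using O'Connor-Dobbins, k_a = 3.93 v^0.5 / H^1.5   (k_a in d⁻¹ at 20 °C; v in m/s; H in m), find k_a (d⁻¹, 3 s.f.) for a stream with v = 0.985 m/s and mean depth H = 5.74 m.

k_a ≈ 0.284 d⁻¹

k_a = 3.93 × 0.985^0.5 / 5.74^1.5 = 3.93 × 0.9925 / 13.75 = 0.2836 d⁻¹.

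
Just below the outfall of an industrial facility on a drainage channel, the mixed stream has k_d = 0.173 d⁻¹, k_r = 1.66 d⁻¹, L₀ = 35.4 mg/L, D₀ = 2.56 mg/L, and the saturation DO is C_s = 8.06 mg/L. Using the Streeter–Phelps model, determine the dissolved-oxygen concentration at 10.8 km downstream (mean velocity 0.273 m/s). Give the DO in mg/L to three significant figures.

DO ≈ 4.98 mg/L

Travel time t = x/v = 10.8 km / (0.273 m/s) = 10800 m / 0.273 m/s = 39560 s = 0.4579 d.
k_d L₀/(k_r−k_d) = 0.173×35.4/(1.66−0.173) = 6.124/1.487 = 4.118 mg/L.
e^(−k_d t) = e^(−0.173×0.4579) = 0.9238; e^(−k_r t) = e^(−1.66×0.4579) = 0.4676.
D = 4.118 × (0.9238 − 0.4676) + 2.56 × 0.4676 = 1.879 + 1.197 = 3.076 mg/L.
DO = C_s − D = 8.06 − 3.076 = 4.984 mg/L.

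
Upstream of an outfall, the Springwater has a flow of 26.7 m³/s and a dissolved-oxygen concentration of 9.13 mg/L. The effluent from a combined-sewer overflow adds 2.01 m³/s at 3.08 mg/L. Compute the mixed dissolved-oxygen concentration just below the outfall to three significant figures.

8.71 mg/L

Flow-weighted mixing: C = (Q_r C_r + Q_w C_w)/(Q_r + Q_w)
= (26.7×9.13 + 2.01×3.08)/(26.7 + 2.01) = 250.0/28.71 = 8.706 mg/L.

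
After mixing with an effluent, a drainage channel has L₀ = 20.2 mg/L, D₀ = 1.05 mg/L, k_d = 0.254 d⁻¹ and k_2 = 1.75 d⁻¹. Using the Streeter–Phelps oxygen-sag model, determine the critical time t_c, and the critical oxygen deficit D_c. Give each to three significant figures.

t_c ≈ 1.05 d; D_c ≈ 2.25 mg/L

At the critical point dD/dt = 0, so k_d L₀ e^(−k_d t) = k_2 D. Substituting D(t) from the Streeter–Phelps equation and solving for t gives
t_c = ln[(k_2/k_d)(1 − D₀(k_2−k_d)/(k_d L₀))] / (k_2−k_d).
Here k_2−k_d = 1.496 d⁻¹ and 1 − D₀(k_2−k_d)/(k_d L₀) = 1 − 1.05×1.496/(0.254×20.2) = 0.6938, so
t_c = ln(6.890 × 0.6938) / 1.496 = 1.565 / 1.496 = 1.046 d.
L(t_c) = L₀ e^(−k_d t_c) = 20.2 × 0.7667 = 15.49 mg/L, and at the critical point k_2 D_c = k_d L, so D_c = (0.254/1.75) × 15.49 = 2.248 mg/L.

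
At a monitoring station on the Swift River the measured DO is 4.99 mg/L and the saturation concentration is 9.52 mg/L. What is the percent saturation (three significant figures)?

% saturation = C/C_s × 100 = 4.99/9.52 × 100 = 52.4 %.

52.4 % saturation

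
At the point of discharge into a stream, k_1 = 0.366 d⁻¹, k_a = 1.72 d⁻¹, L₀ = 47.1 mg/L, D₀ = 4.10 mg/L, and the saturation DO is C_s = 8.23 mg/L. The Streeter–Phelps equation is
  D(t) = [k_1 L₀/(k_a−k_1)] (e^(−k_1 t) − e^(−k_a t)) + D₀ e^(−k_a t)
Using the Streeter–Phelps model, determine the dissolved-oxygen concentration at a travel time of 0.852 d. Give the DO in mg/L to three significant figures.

k_1 L₀/(k_a−k_1) = 0.366×47.1/(1.72−0.366) = 17.24/1.354 = 12.73 mg/L.
e^(−k_1 t) = e^(−0.366×0.8520) = 0.7321; e^(−k_a t) = e^(−1.72×0.8520) = 0.2310.
D = 12.73 × (0.7321 − 0.2310) + 4.10 × 0.2310 = 6.380 + 0.9470 = 7.327 mg/L.
DO = C_s − D = 8.23 − 7.327 = 0.9028 mg/L.

DO ≈ 0.903 mg/L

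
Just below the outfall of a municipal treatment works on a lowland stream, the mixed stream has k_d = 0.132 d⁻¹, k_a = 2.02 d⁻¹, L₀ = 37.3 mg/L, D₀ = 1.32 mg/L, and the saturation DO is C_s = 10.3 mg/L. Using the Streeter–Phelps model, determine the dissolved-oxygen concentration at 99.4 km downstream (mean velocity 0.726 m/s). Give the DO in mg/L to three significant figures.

Travel time t = x/v = 99.4 km / (0.726 m/s) = 99400 m / 0.726 m/s = 136900 s = 1.585 d.
k_d L₀/(k_a−k_d) = 0.132×37.3/(2.02−0.132) = 4.924/1.888 = 2.608 mg/L.
e^(−k_d t) = e^(−0.132×1.585) = 0.8113; e^(−k_a t) = e^(−2.02×1.585) = 0.04072.
D = 2.608 × (0.8113 − 0.04072) + 1.32 × 0.04072 = 2.009 + 0.05375 = 2.063 mg/L.
DO = C_s − D = 10.3 − 2.063 = 8.237 mg/L.

DO ≈ 8.24 mg/L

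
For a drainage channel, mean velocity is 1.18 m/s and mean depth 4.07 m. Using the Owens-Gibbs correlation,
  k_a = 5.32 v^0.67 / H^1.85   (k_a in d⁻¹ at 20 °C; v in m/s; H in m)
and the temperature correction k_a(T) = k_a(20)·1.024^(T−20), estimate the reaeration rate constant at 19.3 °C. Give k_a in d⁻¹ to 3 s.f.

k_a(20) = 5.32 × 1.18^0.67 / 4.07^1.85 = 5.32 × 1.117 / 13.42 = 0.4429 d⁻¹.
k_a(19.3) = 0.4429 × 1.024^(19.3−20) = 0.4429 × 0.9835 = 0.4356 d⁻¹.

k_a ≈ 0.436 d⁻¹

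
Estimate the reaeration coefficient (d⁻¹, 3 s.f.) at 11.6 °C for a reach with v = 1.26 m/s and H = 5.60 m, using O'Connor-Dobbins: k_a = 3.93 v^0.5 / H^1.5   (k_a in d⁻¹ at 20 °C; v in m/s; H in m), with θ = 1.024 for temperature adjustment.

k_a ≈ 0.273 d⁻¹

k_a(20) = 3.93 × 1.26^0.5 / 5.60^1.5 = 3.93 × 1.122 / 13.25 = 0.3329 d⁻¹.
k_a(11.6) = 0.3329 × 1.024^(11.6−20) = 0.3329 × 0.8194 = 0.2728 d⁻¹.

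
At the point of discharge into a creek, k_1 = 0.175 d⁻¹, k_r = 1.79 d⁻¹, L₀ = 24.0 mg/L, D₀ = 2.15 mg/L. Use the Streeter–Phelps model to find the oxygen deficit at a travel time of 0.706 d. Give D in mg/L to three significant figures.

D ≈ 2.17 mg/L

k_1 L₀/(k_r−k_1) = 0.175×24.0/(1.79−0.175) = 4.200/1.615 = 2.601 mg/L.
e^(−k_1 t) = e^(−0.175×0.7060) = 0.8838; e^(−k_r t) = e^(−1.79×0.7060) = 0.2826.
D = 2.601 × (0.8838 − 0.2826) + 2.15 × 0.2826 = 1.563 + 0.6076 = 2.171 mg/L.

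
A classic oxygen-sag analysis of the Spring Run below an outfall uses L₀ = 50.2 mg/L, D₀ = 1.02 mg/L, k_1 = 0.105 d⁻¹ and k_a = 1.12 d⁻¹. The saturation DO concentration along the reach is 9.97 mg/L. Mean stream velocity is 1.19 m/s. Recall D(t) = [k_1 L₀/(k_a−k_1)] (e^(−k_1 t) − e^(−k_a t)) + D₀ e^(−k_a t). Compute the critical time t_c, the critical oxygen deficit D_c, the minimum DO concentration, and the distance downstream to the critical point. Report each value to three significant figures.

t_c ≈ 2.12 d; D_c ≈ 3.77 mg/L; min DO ≈ 6.20 mg/L; x_c ≈ 218 km

At the critical point dD/dt = 0, so k_1 L₀ e^(−k_1 t) = k_a D. Substituting D(t) from the Streeter–Phelps equation and solving for t gives
t_c = ln[(k_a/k_1)(1 − D₀(k_a−k_1)/(k_1 L₀))] / (k_a−k_1).
Here k_a−k_1 = 1.015 d⁻¹ and 1 − D₀(k_a−k_1)/(k_1 L₀) = 1 − 1.02×1.015/(0.105×50.2) = 0.8036, so
t_c = ln(10.67 × 0.8036) / 1.015 = 2.148 / 1.015 = 2.117 d.
L(t_c) = L₀ e^(−k_1 t_c) = 50.2 × 0.8007 = 40.20 mg/L, and at the critical point k_a D_c = k_1 L, so D_c = (0.105/1.12) × 40.20 = 3.768 mg/L.
Minimum DO = C_s − D_c = 9.97 − 3.768 = 6.202 mg/L.
x_c = v t_c = 1.19 m/s × 2.117 d × 86400 s/d = 217600 m ≈ 218 km.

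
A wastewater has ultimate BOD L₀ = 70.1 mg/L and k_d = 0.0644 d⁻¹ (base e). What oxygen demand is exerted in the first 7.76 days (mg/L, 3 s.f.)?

y ≈ 27.6 mg/L

y_t = L₀(1 − e^(−k_d t)) = 70.1 × (1 − e^(−0.0644×7.76))
= 70.1 × (1 − 0.6067) = 70.1 × 0.3933 = 27.57 mg/L.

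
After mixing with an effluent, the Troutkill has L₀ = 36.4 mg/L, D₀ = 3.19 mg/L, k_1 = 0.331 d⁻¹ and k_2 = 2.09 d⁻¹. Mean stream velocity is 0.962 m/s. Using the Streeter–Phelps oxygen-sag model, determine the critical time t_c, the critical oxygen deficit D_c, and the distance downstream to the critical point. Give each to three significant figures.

t_c ≈ 0.691 d; D_c ≈ 4.59 mg/L; x_c ≈ 57.5 km

t_c = [1/(k_2−k_1)] ln[(k_2/k_1)(1 − D₀(k_2−k_1)/(k_1 L₀))]
= [1/(2.09−0.331)] ln[(2.09/0.331)(1 − 3.19×1.759/(0.331×36.4))]
= (1/1.759) ln[6.314 × 0.5343] = 0.5685 × ln(3.374) = 0.5685 × 1.216 = 0.6913 d.
L(t_c) = L₀ e^(−k_1 t_c) = 36.4 × 0.7955 = 28.96 mg/L, and at the critical point k_2 D_c = k_1 L, so D_c = (0.331/2.09) × 28.96 = 4.586 mg/L.
x_c = v t_c = 0.962 m/s × 0.6913 d × 86400 s/d = 57460 m ≈ 57.5 km.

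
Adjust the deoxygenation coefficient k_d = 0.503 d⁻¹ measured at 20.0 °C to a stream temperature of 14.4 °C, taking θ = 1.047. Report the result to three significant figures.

k_d ≈ 0.389 d⁻¹

k_d(T₂) = k_d(T₁) · θ^(T₂−T₁) = 0.503 × 1.047^(14.4−20.0)
= 0.503 × 1.047^-5.60 = 0.503 × 0.7732 = 0.3889 d⁻¹.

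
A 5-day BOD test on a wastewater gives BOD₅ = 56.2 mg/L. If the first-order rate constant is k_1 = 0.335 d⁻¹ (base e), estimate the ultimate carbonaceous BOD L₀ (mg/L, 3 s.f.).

BOD₅ = L₀(1 − e^(−5k_1)) ⇒ L₀ = BOD₅ / (1 − e^(−5×0.335))
= 56.2 / (1 − 0.1873) = 56.2 / 0.8127 = 69.15 mg/L.

L₀ ≈ 69.2 mg/L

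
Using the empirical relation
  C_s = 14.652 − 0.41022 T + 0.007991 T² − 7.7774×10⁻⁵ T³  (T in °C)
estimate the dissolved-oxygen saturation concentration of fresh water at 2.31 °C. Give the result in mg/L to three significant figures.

C_s ≈ 13.7 mg/L

C_s = 14.652 − 0.41022×2.31 + 0.007991×2.31² − 7.7774×10⁻⁵×2.31³ = 13.75 mg/L.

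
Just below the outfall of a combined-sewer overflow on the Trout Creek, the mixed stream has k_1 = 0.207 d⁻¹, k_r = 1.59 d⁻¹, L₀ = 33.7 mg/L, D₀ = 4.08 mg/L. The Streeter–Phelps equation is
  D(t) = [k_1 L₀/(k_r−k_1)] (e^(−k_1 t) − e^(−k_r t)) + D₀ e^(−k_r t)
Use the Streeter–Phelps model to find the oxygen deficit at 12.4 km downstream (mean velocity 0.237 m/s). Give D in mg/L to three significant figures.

D ≈ 4.08 mg/L

Travel time t = x/v = 12.4 km / (0.237 m/s) = 12400 m / 0.237 m/s = 52320 s = 0.6056 d.
k_1 L₀/(k_r−k_1) = 0.207×33.7/(1.59−0.207) = 6.976/1.383 = 5.044 mg/L.
e^(−k_1 t) = e^(−0.207×0.6056) = 0.8822; e^(−k_r t) = e^(−1.59×0.6056) = 0.3818.
D = 5.044 × (0.8822 − 0.3818) + 4.08 × 0.3818 = 2.524 + 1.558 = 4.082 mg/L.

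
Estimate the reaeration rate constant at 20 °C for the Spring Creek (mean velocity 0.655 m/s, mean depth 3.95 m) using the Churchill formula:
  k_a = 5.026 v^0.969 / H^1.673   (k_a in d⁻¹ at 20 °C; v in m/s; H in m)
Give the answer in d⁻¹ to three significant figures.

k_a ≈ 0.335 d⁻¹

k_a = 5.026 × 0.655^0.969 / 3.95^1.673 = 5.026 × 0.6636 / 9.957 = 0.3350 d⁻¹.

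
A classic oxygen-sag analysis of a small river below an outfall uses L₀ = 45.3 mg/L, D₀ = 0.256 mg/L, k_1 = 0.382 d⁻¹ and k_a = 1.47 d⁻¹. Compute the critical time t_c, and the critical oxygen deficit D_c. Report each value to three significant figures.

With k_a/k_1 = 3.848 and 1 − D₀(k_a−k_1)/(k_1 L₀) = 0.9839,
t_c = ln(3.848 × 0.9839) / (1.47 − 0.382) = ln(3.786) / 1.088 = 1.331/1.088 = 1.224 d.
L(t_c) = L₀ e^(−k_1 t_c) = 45.3 × 0.6266 = 28.38 mg/L, and at the critical point k_a D_c = k_1 L, so D_c = (0.382/1.47) × 28.38 = 7.376 mg/L.

t_c ≈ 1.22 d; D_c ≈ 7.38 mg/L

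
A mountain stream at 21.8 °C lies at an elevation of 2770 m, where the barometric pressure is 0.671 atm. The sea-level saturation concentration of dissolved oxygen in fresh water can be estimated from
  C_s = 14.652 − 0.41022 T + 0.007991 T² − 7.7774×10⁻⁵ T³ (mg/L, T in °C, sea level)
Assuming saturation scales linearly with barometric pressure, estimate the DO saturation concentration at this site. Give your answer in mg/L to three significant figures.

C_s ≈ 5.84 mg/L

At sea level: C_s = 14.652 − 0.41022×21.8 + 0.007991×21.8² − 7.7774×10⁻⁵×21.8³ = 8.701 mg/L.
Pressure correction: C_s' = 8.701 × 0.671 = 5.838 mg/L.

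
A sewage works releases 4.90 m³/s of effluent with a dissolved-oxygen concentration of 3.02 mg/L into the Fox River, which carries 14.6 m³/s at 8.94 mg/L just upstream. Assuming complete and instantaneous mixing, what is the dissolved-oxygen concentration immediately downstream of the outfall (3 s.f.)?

Flow-weighted mixing: C = (Q_r C_r + Q_w C_w)/(Q_r + Q_w)
= (14.6×8.94 + 4.90×3.02)/(14.6 + 4.90) = 145.3/19.50 = 7.452 mg/L.

7.45 mg/L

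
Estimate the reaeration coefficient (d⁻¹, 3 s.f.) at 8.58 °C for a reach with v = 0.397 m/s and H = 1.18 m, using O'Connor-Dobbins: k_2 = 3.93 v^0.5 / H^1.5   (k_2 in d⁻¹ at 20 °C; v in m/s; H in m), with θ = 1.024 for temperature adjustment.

k_2 ≈ 1.47 d⁻¹

k_2(20) = 3.93 × 0.397^0.5 / 1.18^1.5 = 3.93 × 0.6301 / 1.282 = 1.932 d⁻¹.
k_2(8.58) = 1.932 × 1.024^(8.58−20) = 1.932 × 0.7627 = 1.473 d⁻¹.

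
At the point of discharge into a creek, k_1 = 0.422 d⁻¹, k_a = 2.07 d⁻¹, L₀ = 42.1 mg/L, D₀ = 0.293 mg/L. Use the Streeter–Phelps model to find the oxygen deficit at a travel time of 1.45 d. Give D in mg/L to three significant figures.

D ≈ 5.33 mg/L

k_1 L₀/(k_a−k_1) = 0.422×42.1/(2.07−0.422) = 17.77/1.648 = 10.78 mg/L.
e^(−k_1 t) = e^(−0.422×1.450) = 0.5423; e^(−k_a t) = e^(−2.07×1.450) = 0.04971.
D = 10.78 × (0.5423 − 0.04971) + 0.293 × 0.04971 = 5.311 + 0.01457 = 5.325 mg/L.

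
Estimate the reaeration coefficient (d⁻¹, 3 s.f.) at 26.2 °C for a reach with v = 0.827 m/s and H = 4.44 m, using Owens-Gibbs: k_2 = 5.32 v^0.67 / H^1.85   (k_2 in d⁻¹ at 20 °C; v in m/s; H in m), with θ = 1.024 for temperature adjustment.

k_2 ≈ 0.344 d⁻¹

k_2(20) = 5.32 × 0.827^0.67 / 4.44^1.85 = 5.32 × 0.8805 / 15.76 = 0.2972 d⁻¹.
k_2(26.2) = 0.2972 × 1.024^(26.2−20) = 0.2972 × 1.158 = 0.3442 d⁻¹.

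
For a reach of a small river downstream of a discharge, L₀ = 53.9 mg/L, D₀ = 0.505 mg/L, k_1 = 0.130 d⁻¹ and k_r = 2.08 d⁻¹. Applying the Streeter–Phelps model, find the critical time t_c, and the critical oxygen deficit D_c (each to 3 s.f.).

t_c ≈ 1.34 d; D_c ≈ 2.83 mg/L

t_c = [1/(k_r−k_1)] ln[(k_r/k_1)(1 − D₀(k_r−k_1)/(k_1 L₀))]
= [1/(2.08−0.130)] ln[(2.08/0.130)(1 − 0.505×1.950/(0.130×53.9))]
= (1/1.950) ln[16.00 × 0.8595] = 0.5128 × ln(13.75) = 0.5128 × 2.621 = 1.344 d.
D_c = (k_1/k_r) L₀ e^(−k_1 t_c) = (0.130/2.08) × 53.9 × e^(−0.130×1.344) = 0.06250 × 53.9 × 0.8397 = 2.829 mg/L.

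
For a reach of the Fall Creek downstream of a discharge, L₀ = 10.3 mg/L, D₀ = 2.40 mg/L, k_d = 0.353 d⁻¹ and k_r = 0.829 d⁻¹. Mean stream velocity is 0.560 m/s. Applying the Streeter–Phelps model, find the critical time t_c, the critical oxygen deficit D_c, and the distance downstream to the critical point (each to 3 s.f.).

At the critical point dD/dt = 0, so k_d L₀ e^(−k_d t) = k_r D. Substituting D(t) from the Streeter–Phelps equation and solving for t gives
t_c = ln[(k_r/k_d)(1 − D₀(k_r−k_d)/(k_d L₀))] / (k_r−k_d).
Here k_r−k_d = 0.4760 d⁻¹ and 1 − D₀(k_r−k_d)/(k_d L₀) = 1 − 2.40×0.4760/(0.353×10.3) = 0.6858, so
t_c = ln(2.348 × 0.6858) / 0.4760 = 0.4766 / 0.4760 = 1.001 d.
D_c = (k_d/k_r) L₀ e^(−k_d t_c) = (0.353/0.829) × 10.3 × e^(−0.353×1.001) = 0.4258 × 10.3 × 0.7023 = 3.080 mg/L.
x_c = v t_c = 0.560 m/s × 1.001 d × 86400 s/d = 48440 m ≈ 48.4 km.

t_c ≈ 1.00 d; D_c ≈ 3.08 mg/L; x_c ≈ 48.4 km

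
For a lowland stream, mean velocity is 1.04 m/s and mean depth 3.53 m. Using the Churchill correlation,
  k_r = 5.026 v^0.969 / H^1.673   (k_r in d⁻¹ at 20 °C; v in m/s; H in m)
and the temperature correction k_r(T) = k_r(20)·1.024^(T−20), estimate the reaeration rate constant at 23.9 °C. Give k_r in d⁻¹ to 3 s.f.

k_r ≈ 0.694 d⁻¹

k_r(20) = 5.026 × 1.04^0.969 / 3.53^1.673 = 5.026 × 1.039 / 8.249 = 0.6328 d⁻¹.
k_r(23.9) = 0.6328 × 1.024^(23.9−20) = 0.6328 × 1.097 = 0.6942 d⁻¹.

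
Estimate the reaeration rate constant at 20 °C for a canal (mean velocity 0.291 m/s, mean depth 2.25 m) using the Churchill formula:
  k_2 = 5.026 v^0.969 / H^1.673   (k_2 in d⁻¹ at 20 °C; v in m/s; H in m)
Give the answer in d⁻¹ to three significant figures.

k_2 = 5.026 × 0.291^0.969 / 2.25^1.673 = 5.026 × 0.3024 / 3.883 = 0.3913 d⁻¹.

k_2 ≈ 0.391 d⁻¹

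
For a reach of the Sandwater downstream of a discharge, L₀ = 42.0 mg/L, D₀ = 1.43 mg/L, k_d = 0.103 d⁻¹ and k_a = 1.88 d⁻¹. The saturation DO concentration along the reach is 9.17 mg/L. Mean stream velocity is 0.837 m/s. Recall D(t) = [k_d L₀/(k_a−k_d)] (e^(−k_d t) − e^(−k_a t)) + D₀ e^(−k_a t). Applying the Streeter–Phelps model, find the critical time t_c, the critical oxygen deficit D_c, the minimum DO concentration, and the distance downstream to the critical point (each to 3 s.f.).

t_c ≈ 1.14 d; D_c ≈ 2.05 mg/L; min DO ≈ 7.12 mg/L; x_c ≈ 82.2 km

t_c = [1/(k_a−k_d)] ln[(k_a/k_d)(1 − D₀(k_a−k_d)/(k_d L₀))]
= [1/(1.88−0.103)] ln[(1.88/0.103)(1 − 1.43×1.777/(0.103×42.0))]
= (1/1.777) ln[18.25 × 0.4126] = 0.5627 × ln(7.531) = 0.5627 × 2.019 = 1.136 d.
L(t_c) = L₀ e^(−k_d t_c) = 42.0 × 0.8896 = 37.36 mg/L, and at the critical point k_a D_c = k_d L, so D_c = (0.103/1.88) × 37.36 = 2.047 mg/L.
Minimum DO = C_s − D_c = 9.17 − 2.047 = 7.123 mg/L.
x_c = v t_c = 0.837 m/s × 1.136 d × 86400 s/d = 82170 m ≈ 82.2 km.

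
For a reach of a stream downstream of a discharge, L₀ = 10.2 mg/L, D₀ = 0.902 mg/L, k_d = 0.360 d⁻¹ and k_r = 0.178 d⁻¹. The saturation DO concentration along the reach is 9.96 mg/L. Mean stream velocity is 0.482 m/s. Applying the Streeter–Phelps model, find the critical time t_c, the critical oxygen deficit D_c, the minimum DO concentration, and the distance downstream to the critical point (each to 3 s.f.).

t_c ≈ 3.63 d; D_c ≈ 5.58 mg/L; min DO ≈ 4.38 mg/L; x_c ≈ 151 km

With k_r/k_d = 0.4944 and 1 − D₀(k_r−k_d)/(k_d L₀) = 1.045,
t_c = ln(0.4944 × 1.045) / (0.178 − 0.360) = ln(0.5165) / -0.1820 = -0.6606/-0.1820 = 3.630 d.
L(t_c) = L₀ e^(−k_d t_c) = 10.2 × 0.2707 = 2.761 mg/L, and at the critical point k_r D_c = k_d L, so D_c = (0.360/0.178) × 2.761 = 5.585 mg/L.
Minimum DO = C_s − D_c = 9.96 − 5.585 = 4.375 mg/L.
x_c = v t_c = 0.482 m/s × 3.630 d × 86400 s/d = 151200 m ≈ 151 km.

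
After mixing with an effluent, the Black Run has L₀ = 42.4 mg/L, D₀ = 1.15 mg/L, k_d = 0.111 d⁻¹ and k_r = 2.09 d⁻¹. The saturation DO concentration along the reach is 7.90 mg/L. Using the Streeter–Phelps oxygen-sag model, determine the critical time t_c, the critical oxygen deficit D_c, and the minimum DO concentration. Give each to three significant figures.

t_c ≈ 1.15 d; D_c ≈ 1.98 mg/L; min DO ≈ 5.92 mg/L

With k_r/k_d = 18.83 and 1 − D₀(k_r−k_d)/(k_d L₀) = 0.5164,
t_c = ln(18.83 × 0.5164) / (2.09 − 0.111) = ln(9.724) / 1.979 = 2.275/1.979 = 1.149 d.
D_c = (k_d/k_r) L₀ e^(−k_d t_c) = (0.111/2.09) × 42.4 × e^(−0.111×1.149) = 0.05311 × 42.4 × 0.8802 = 1.982 mg/L.
Minimum DO = C_s − D_c = 7.90 − 1.982 = 5.918 mg/L.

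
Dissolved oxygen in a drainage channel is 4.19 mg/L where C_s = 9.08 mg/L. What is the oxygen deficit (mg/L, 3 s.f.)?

D ≈ 4.89 mg/L

D = C_s − C = 9.08 − 4.19 = 4.89 mg/L.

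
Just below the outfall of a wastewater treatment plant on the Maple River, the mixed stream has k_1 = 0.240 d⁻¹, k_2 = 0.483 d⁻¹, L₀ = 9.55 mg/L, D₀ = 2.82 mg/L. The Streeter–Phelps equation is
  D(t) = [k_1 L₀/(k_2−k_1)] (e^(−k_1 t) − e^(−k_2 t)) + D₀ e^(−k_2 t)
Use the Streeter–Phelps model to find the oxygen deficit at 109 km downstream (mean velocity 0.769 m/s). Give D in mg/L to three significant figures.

D ≈ 3.37 mg/L

Travel time t = x/v = 109 km / (0.769 m/s) = 109000 m / 0.769 m/s = 141700 s = 1.641 d.
k_1 L₀/(k_2−k_1) = 0.240×9.55/(0.483−0.240) = 2.292/0.2430 = 9.432 mg/L.
e^(−k_1 t) = e^(−0.240×1.641) = 0.6745; e^(−k_2 t) = e^(−0.483×1.641) = 0.4528.
D = 9.432 × (0.6745 − 0.4528) + 2.82 × 0.4528 = 2.092 + 1.277 = 3.369 mg/L.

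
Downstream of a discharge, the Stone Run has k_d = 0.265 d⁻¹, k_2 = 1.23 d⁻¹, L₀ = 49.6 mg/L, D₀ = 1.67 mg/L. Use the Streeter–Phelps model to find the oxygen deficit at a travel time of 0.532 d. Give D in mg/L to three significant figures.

D ≈ 5.62 mg/L

k_d L₀/(k_2−k_d) = 0.265×49.6/(1.23−0.265) = 13.14/0.9650 = 13.62 mg/L.
e^(−k_d t) = e^(−0.265×0.5320) = 0.8685; e^(−k_2 t) = e^(−1.23×0.5320) = 0.5198.
D = 13.62 × (0.8685 − 0.5198) + 1.67 × 0.5198 = 4.750 + 0.8680 = 5.618 mg/L.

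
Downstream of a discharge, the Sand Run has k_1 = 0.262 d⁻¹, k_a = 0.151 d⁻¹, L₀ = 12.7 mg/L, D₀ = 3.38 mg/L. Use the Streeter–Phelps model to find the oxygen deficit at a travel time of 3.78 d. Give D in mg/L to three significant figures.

D ≈ 7.71 mg/L

k_1 L₀/(k_a−k_1) = 0.262×12.7/(0.151−0.262) = 3.327/-0.1110 = -29.98 mg/L.
e^(−k_1 t) = e^(−0.262×3.780) = 0.3714; e^(−k_a t) = e^(−0.151×3.780) = 0.5651.
D = -29.98 × (0.3714 − 0.5651) + 3.38 × 0.5651 = 5.805 + 1.910 = 7.715 mg/L.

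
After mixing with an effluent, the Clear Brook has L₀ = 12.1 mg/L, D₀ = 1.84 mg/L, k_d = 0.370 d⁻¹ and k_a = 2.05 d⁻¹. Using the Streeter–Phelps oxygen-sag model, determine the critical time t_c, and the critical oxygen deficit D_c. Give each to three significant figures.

t_c ≈ 0.321 d; D_c ≈ 1.94 mg/L

With k_a/k_d = 5.541 and 1 − D₀(k_a−k_d)/(k_d L₀) = 0.3095,
t_c = ln(5.541 × 0.3095) / (2.05 − 0.370) = ln(1.715) / 1.680 = 0.5394/1.680 = 0.3211 d.
D_c = (k_d/k_a) L₀ e^(−k_d t_c) = (0.370/2.05) × 12.1 × e^(−0.370×0.3211) = 0.1805 × 12.1 × 0.8880 = 1.939 mg/L.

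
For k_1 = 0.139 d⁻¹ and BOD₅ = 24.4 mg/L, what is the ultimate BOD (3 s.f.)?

BOD₅ = L₀(1 − e^(−5k_1)) ⇒ L₀ = BOD₅ / (1 − e^(−5×0.139))
= 24.4 / (1 − 0.4991) = 24.4 / 0.5009 = 48.71 mg/L.

L₀ ≈ 48.7 mg/L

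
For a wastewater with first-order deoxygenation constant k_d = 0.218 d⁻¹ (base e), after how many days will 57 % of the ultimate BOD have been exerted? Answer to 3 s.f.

y/L₀ = 1 − e^(−k_d t) = 0.57 ⇒ e^(−k_d t) = 0.430
t = −ln(0.430) / 0.218 = 0.8440 / 0.218 = 3.871 d.

t ≈ 3.87 d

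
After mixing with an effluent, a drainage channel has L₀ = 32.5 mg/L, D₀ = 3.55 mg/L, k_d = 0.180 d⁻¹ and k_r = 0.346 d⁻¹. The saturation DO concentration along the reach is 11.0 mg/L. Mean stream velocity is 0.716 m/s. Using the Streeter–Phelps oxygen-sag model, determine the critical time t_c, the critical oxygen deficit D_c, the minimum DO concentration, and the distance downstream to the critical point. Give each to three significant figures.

t_c ≈ 3.30 d; D_c ≈ 9.34 mg/L; min DO ≈ 1.66 mg/L; x_c ≈ 204 km

t_c = [1/(k_r−k_d)] ln[(k_r/k_d)(1 − D₀(k_r−k_d)/(k_d L₀))]
= [1/(0.346−0.180)] ln[(0.346/0.180)(1 − 3.55×0.1660/(0.180×32.5))]
= (1/0.1660) ln[1.922 × 0.8993] = 6.024 × ln(1.729) = 6.024 × 0.5473 = 3.297 d.
L(t_c) = L₀ e^(−k_d t_c) = 32.5 × 0.5524 = 17.95 mg/L, and at the critical point k_r D_c = k_d L, so D_c = (0.180/0.346) × 17.95 = 9.340 mg/L.
Minimum DO = C_s − D_c = 11.0 − 9.340 = 1.660 mg/L.
x_c = v t_c = 0.716 m/s × 3.297 d × 86400 s/d = 204000 m ≈ 204 km.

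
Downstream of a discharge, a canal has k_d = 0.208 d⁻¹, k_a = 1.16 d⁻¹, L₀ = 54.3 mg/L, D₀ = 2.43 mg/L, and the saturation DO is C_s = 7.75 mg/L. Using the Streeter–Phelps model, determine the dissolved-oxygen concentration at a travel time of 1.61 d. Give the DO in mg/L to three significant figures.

k_d L₀/(k_a−k_d) = 0.208×54.3/(1.16−0.208) = 11.29/0.9520 = 11.86 mg/L.
e^(−k_d t) = e^(−0.208×1.610) = 0.7154; e^(−k_a t) = e^(−1.16×1.610) = 0.1545.
D = 11.86 × (0.7154 − 0.1545) + 2.43 × 0.1545 = 6.655 + 0.3754 = 7.030 mg/L.
DO = C_s − D = 7.75 − 7.030 = 0.7198 mg/L.

DO ≈ 0.720 mg/L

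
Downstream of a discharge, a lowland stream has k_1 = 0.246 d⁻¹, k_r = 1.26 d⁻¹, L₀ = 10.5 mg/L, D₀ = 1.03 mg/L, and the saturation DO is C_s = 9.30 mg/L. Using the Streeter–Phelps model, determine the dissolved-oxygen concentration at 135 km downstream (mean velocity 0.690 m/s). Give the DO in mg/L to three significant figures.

Travel time t = x/v = 135 km / (0.690 m/s) = 135000 m / 0.690 m/s = 195700 s = 2.264 d.
k_1 L₀/(k_r−k_1) = 0.246×10.5/(1.26−0.246) = 2.583/1.014 = 2.547 mg/L.
e^(−k_1 t) = e^(−0.246×2.264) = 0.5729; e^(−k_r t) = e^(−1.26×2.264) = 0.05766.
D = 2.547 × (0.5729 − 0.05766) + 1.03 × 0.05766 = 1.312 + 0.05939 = 1.372 mg/L.
DO = C_s − D = 9.30 − 1.372 = 7.928 mg/L.

DO ≈ 7.93 mg/L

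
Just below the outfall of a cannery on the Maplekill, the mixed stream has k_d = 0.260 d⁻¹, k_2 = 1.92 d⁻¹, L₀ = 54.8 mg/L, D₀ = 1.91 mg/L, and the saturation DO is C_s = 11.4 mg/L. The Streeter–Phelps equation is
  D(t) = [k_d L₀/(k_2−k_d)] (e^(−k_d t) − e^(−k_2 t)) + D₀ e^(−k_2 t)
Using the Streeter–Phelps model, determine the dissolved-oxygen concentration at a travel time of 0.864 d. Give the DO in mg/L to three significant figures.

k_d L₀/(k_2−k_d) = 0.260×54.8/(1.92−0.260) = 14.25/1.660 = 8.583 mg/L.
e^(−k_d t) = e^(−0.260×0.8640) = 0.7988; e^(−k_2 t) = e^(−1.92×0.8640) = 0.1904.
D = 8.583 × (0.7988 − 0.1904) + 1.91 × 0.1904 = 5.222 + 0.3636 = 5.586 mg/L.
DO = C_s − D = 11.4 − 5.586 = 5.814 mg/L.

DO ≈ 5.81 mg/L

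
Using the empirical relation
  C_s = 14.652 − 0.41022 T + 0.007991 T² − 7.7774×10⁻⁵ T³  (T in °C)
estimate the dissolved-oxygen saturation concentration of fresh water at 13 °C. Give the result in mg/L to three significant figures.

C_s = 14.652 − 0.41022×13 + 0.007991×13² − 7.7774×10⁻⁵×13³ = 10.50 mg/L.

C_s ≈ 10.5 mg/L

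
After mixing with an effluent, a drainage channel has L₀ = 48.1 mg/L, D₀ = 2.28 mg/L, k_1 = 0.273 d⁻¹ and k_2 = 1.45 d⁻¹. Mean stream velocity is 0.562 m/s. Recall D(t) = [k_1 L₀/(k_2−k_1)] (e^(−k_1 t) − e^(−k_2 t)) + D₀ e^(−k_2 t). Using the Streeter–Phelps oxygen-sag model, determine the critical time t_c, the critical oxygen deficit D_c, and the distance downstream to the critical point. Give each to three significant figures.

t_c ≈ 1.22 d; D_c ≈ 6.48 mg/L; x_c ≈ 59.5 km

At the critical point dD/dt = 0, so k_1 L₀ e^(−k_1 t) = k_2 D. Substituting D(t) from the Streeter–Phelps equation and solving for t gives
t_c = ln[(k_2/k_1)(1 − D₀(k_2−k_1)/(k_1 L₀))] / (k_2−k_1).
Here k_2−k_1 = 1.177 d⁻¹ and 1 − D₀(k_2−k_1)/(k_1 L₀) = 1 − 2.28×1.177/(0.273×48.1) = 0.7956, so
t_c = ln(5.311 × 0.7956) / 1.177 = 1.441 / 1.177 = 1.224 d.
D_c = (k_1/k_2) L₀ e^(−k_1 t_c) = (0.273/1.45) × 48.1 × e^(−0.273×1.224) = 0.1883 × 48.1 × 0.7158 = 6.483 mg/L.
x_c = v t_c = 0.562 m/s × 1.224 d × 86400 s/d = 59460 m ≈ 59.5 km.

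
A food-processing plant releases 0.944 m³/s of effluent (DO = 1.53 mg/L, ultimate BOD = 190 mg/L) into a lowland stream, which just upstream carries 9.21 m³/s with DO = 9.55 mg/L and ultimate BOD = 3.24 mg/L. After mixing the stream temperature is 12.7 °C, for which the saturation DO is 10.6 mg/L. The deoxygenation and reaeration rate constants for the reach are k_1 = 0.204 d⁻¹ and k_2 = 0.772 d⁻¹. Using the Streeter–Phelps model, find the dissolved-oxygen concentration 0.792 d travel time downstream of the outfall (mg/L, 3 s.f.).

DO ≈ 7.34 mg/L

Mixed DO = (9.21×9.55 + 0.944×1.53)/(9.21+0.944) = 89.40/10.15 = 8.804 mg/L.
Mixed L₀ = (9.21×3.24 + 0.944×190)/(10.15) = 209.2/10.15 = 20.60 mg/L.
Initial deficit D₀ = C_s − DO₀ = 10.6 − 8.804 = 1.796 mg/L.
D(0.792) = [0.204×20.60/(0.772−0.204)](e^(−0.204×0.792) − e^(−0.772×0.792)) + 1.796 e^(−0.772×0.792)
= 7.400 × (0.8508 − 0.5426) + 1.796 × 0.5426 = 3.255 mg/L.
DO = 10.6 − 3.255 = 7.345 mg/L.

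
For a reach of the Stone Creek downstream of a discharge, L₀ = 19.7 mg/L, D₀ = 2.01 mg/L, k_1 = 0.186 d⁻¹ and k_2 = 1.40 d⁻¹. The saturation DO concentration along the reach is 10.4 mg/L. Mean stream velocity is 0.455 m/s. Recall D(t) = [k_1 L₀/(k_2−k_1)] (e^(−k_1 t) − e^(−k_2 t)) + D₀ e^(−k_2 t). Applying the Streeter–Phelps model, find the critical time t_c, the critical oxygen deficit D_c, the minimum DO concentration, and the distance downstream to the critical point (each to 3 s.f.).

t_c ≈ 0.760 d; D_c ≈ 2.27 mg/L; min DO ≈ 8.13 mg/L; x_c ≈ 29.9 km

At the critical point dD/dt = 0, so k_1 L₀ e^(−k_1 t) = k_2 D. Substituting D(t) from the Streeter–Phelps equation and solving for t gives
t_c = ln[(k_2/k_1)(1 − D₀(k_2−k_1)/(k_1 L₀))] / (k_2−k_1).
Here k_2−k_1 = 1.214 d⁻¹ and 1 − D₀(k_2−k_1)/(k_1 L₀) = 1 − 2.01×1.214/(0.186×19.7) = 0.3341, so
t_c = ln(7.527 × 0.3341) / 1.214 = 0.9220 / 1.214 = 0.7595 d.
D_c = (k_1/k_2) L₀ e^(−k_1 t_c) = (0.186/1.40) × 19.7 × e^(−0.186×0.7595) = 0.1329 × 19.7 × 0.8683 = 2.272 mg/L.
Minimum DO = C_s − D_c = 10.4 − 2.272 = 8.128 mg/L.
x_c = v t_c = 0.455 m/s × 0.7595 d × 86400 s/d = 29860 m ≈ 29.9 km.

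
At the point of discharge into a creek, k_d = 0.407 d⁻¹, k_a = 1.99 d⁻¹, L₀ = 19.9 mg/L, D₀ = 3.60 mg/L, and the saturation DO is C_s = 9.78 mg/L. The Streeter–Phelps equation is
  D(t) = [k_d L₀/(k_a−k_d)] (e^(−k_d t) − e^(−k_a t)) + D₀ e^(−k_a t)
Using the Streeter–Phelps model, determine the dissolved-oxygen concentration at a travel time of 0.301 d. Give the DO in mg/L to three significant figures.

DO ≈ 6.09 mg/L

k_d L₀/(k_a−k_d) = 0.407×19.9/(1.99−0.407) = 8.099/1.583 = 5.116 mg/L.
e^(−k_d t) = e^(−0.407×0.3010) = 0.8847; e^(−k_a t) = e^(−1.99×0.3010) = 0.5494.
D = 5.116 × (0.8847 − 0.5494) + 3.60 × 0.5494 = 1.716 + 1.978 = 3.693 mg/L.
DO = C_s − D = 9.78 − 3.693 = 6.087 mg/L.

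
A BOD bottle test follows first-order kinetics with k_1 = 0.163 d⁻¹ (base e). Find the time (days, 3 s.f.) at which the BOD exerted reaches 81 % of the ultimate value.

y/L₀ = 1 − e^(−k_1 t) = 0.81 ⇒ e^(−k_1 t) = 0.190
t = −ln(0.190) / 0.163 = 1.661 / 0.163 = 10.19 d.

t ≈ 10.2 d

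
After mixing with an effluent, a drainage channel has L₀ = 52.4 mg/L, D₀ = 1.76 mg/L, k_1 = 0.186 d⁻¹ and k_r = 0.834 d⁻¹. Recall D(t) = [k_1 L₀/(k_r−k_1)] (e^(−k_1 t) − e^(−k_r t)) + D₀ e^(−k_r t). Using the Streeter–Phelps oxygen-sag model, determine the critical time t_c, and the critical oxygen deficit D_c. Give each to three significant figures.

t_c ≈ 2.12 d; D_c ≈ 7.87 mg/L

t_c = [1/(k_r−k_1)] ln[(k_r/k_1)(1 − D₀(k_r−k_1)/(k_1 L₀))]
= [1/(0.834−0.186)] ln[(0.834/0.186)(1 − 1.76×0.6480/(0.186×52.4))]
= (1/0.6480) ln[4.484 × 0.8830] = 1.543 × ln(3.959) = 1.543 × 1.376 = 2.124 d.
D_c = (k_1/k_r) L₀ e^(−k_1 t_c) = (0.186/0.834) × 52.4 × e^(−0.186×2.124) = 0.2230 × 52.4 × 0.6737 = 7.873 mg/L.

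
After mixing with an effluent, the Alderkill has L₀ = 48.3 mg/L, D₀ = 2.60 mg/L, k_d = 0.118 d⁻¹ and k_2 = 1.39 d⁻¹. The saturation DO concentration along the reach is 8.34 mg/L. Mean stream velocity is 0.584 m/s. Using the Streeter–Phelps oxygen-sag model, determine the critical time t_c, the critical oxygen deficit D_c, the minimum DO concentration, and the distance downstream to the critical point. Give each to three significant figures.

t_c = [1/(k_2−k_d)] ln[(k_2/k_d)(1 − D₀(k_2−k_d)/(k_d L₀))]
= [1/(1.39−0.118)] ln[(1.39/0.118)(1 − 2.60×1.272/(0.118×48.3))]
= (1/1.272) ln[11.78 × 0.4197] = 0.7862 × ln(4.944) = 0.7862 × 1.598 = 1.256 d.
L(t_c) = L₀ e^(−k_d t_c) = 48.3 × 0.8622 = 41.64 mg/L, and at the critical point k_2 D_c = k_d L, so D_c = (0.118/1.39) × 41.64 = 3.535 mg/L.
Minimum DO = C_s − D_c = 8.34 − 3.535 = 4.805 mg/L.
x_c = v t_c = 0.584 m/s × 1.256 d × 86400 s/d = 63400 m ≈ 63.4 km.

t_c ≈ 1.26 d; D_c ≈ 3.54 mg/L; min DO ≈ 4.80 mg/L; x_c ≈ 63.4 km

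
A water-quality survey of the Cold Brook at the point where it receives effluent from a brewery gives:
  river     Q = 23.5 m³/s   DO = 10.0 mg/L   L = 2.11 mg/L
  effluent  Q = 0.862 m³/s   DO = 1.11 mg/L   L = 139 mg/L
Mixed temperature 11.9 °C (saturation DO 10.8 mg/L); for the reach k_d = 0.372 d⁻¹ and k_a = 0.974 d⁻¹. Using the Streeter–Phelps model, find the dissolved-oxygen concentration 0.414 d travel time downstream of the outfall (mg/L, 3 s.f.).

DO ≈ 9.24 mg/L

Mixed DO = (23.5×10.0 + 0.862×1.11)/(23.5+0.862) = 236.0/24.36 = 9.685 mg/L.
Mixed L₀ = (23.5×2.11 + 0.862×139)/(24.36) = 169.4/24.36 = 6.954 mg/L.
Initial deficit D₀ = C_s − DO₀ = 10.8 − 9.685 = 1.115 mg/L.
D(0.414) = [0.372×6.954/(0.974−0.372)](e^(−0.372×0.414) − e^(−0.974×0.414)) + 1.115 e^(−0.974×0.414)
= 4.297 × (0.8573 − 0.6682) + 1.115 × 0.6682 = 1.557 mg/L.
DO = 10.8 − 1.557 = 9.243 mg/L.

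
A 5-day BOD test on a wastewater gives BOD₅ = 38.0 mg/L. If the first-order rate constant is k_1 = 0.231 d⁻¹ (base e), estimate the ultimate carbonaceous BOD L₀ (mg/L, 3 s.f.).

L₀ ≈ 55.5 mg/L

BOD₅ = L₀(1 − e^(−5k_1)) ⇒ L₀ = BOD₅ / (1 − e^(−5×0.231))
= 38.0 / (1 − 0.3151) = 38.0 / 0.6849 = 55.48 mg/L.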